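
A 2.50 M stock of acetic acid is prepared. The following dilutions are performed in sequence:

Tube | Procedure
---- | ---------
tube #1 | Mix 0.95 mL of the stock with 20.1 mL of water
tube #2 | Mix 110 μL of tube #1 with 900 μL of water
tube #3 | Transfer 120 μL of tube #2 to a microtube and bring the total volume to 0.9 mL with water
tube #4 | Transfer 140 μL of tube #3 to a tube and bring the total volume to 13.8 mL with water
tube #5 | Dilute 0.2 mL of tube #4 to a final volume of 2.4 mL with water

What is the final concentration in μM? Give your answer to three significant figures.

Step 1: 0.95 mL + 20.1 mL = 21.05 mL total → factor 21.05/0.95 = 22.158
Step 2: 110 μL + 900 μL = 1010 μL total → factor 1010/110 = 9.1818
Step 3: 120 μL brought to 0.9 mL → factor 900/120 = 7.5
Step 4: 140 μL brought to 13.8 mL → factor 13800/140 = 98.571
Step 5: 0.2 mL brought to 2.4 mL → factor 2.4/0.2 = 12
Overall dilution factor = 22.158 × 9.1818 × 7.5 × 98.571 × 12 = 1.8049 × 10^6
Final = 2.50 M / 1.8049 × 10^6 = 1.385 × 10^-6 M = 1.39 μM

1.39 μM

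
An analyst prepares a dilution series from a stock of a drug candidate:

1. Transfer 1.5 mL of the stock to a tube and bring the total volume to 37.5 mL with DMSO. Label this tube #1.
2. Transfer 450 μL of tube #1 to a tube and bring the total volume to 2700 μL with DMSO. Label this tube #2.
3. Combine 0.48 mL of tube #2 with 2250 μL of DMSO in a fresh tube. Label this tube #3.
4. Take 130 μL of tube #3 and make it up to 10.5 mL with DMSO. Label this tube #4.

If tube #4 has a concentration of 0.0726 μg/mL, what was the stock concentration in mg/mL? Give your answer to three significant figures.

Step 1: 1.5 mL brought to 37.5 mL → factor 37.5/1.5 = 25
Step 2: 450 μL brought to 2700 μL → factor 2700/450 = 6
Step 3: 0.48 mL + 2250 μL = 2.73 mL total → factor 2.73/0.48 = 5.6875
Step 4: 130 μL brought to 10.5 mL → factor 10500/130 = 80.769
Overall dilution factor = 25 × 6 × 5.6875 × 80.769 = 68906
Stock = 0.0726 μg/mL × 68906 = 5003 μg/mL = 5.00 mg/mL

5.00 mg/mL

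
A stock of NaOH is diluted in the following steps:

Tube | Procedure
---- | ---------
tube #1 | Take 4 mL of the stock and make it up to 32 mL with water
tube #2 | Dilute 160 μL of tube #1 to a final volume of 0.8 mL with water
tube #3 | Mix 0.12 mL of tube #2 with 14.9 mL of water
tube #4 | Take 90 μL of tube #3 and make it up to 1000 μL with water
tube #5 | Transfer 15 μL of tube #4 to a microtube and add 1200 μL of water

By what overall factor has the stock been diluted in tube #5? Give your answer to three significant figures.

4.51 × 10^6

Step 1: 4 mL brought to 32 mL → factor 32/4 = 8
Step 2: 160 μL brought to 0.8 mL → factor 800/160 = 5
Step 3: 0.12 mL + 14.9 mL = 15.02 mL total → factor 15.02/0.12 = 125.17
Step 4: 90 μL brought to 1000 μL → factor 1000/90 = 11.111
Step 5: 15 μL + 1200 μL = 1215 μL total → factor 1215/15 = 81
Overall dilution factor = 8 × 5 × 125.17 × 11.111 × 81 = 4.506 × 10^6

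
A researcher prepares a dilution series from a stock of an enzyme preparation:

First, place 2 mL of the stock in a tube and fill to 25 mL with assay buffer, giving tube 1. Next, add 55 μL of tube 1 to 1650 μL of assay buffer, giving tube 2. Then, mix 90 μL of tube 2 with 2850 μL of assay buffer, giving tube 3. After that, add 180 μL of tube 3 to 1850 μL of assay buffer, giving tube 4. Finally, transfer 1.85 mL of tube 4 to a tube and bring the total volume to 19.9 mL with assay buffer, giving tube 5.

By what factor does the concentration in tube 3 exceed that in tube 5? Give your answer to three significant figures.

121

Step 1: 2 mL brought to 25 mL → factor 25/2 = 12.5
Step 2: 55 μL + 1650 μL = 1705 μL total → factor 1705/55 = 31
Step 3: 90 μL + 2850 μL = 2940 μL total → factor 2940/90 = 32.667
Step 4: 180 μL + 1850 μL = 2030 μL total → factor 2030/180 = 11.278
Step 5: 1.85 mL brought to 19.9 mL → factor 19.9/1.85 = 10.757
Dilution factor to tube 3 = 12658; to tube 5 = 1.5356 × 10^6
[tube 3]/[tube 5] = (factor to tube 5)/(factor to tube 3) = 1.5356 × 10^6/12658 = 121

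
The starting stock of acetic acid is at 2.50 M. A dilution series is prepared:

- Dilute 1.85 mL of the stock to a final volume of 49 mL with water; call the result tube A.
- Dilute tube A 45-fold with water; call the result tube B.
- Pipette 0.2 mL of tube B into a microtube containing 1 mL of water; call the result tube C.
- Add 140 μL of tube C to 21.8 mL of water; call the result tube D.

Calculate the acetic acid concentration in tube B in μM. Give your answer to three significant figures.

2.10 × 10^3 μM

Step 1: 1.85 mL brought to 49 mL → factor 49/1.85 = 26.486
Step 2: 45-fold → factor 45
Dilution factor through tube B = 26.486 × 45 = 1191.9
[tube B] = 2.50 M / 1191.9 = 0.002098 M = 2.10 × 10^3 μM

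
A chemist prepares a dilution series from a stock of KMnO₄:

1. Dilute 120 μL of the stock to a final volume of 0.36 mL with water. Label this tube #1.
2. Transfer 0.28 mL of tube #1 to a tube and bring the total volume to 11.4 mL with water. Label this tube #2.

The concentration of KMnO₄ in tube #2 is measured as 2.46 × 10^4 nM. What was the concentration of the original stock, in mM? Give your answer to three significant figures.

Step 1: 120 μL brought to 0.36 mL → factor 360/120 = 3
Step 2: 0.28 mL brought to 11.4 mL → factor 11.4/0.28 = 40.714
Overall dilution factor = 3 × 40.714 = 122.14
Stock = 2.46 × 10^4 nM × 122.14 = 3.005 × 10^6 nM = 3.00 mM

3.00 mM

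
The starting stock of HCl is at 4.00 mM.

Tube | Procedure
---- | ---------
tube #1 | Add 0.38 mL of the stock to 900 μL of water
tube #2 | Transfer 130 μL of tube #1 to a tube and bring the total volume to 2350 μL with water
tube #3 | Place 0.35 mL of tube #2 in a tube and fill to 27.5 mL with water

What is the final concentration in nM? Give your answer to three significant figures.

Step 1: 0.38 mL + 900 μL = 1.28 mL total → factor 1.28/0.38 = 3.3684
Step 2: 130 μL brought to 2350 μL → factor 2350/130 = 18.077
Step 3: 0.35 mL brought to 27.5 mL → factor 27.5/0.35 = 78.571
Overall dilution factor = 3.3684 × 18.077 × 78.571 = 4784.3
Final = 4.00 mM / 4784.3 = 0.0008361 mM = 836 nM

836 nM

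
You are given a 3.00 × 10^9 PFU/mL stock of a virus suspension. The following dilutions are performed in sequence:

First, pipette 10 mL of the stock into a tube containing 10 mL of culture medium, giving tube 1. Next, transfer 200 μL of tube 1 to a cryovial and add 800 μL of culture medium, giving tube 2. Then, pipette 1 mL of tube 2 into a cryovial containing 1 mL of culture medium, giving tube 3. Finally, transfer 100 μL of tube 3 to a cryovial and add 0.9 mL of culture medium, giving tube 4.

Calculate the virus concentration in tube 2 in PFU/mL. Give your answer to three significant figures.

3.00 × 10^8 PFU/mL

Step 1: 10 mL + 10 mL = 20 mL total → factor 20/10 = 2
Step 2: 200 μL + 800 μL = 1000 μL total → factor 1000/200 = 5
Dilution factor through tube 2 = 2 × 5 = 10
[tube 2] = 3.00 × 10^9 PFU/mL / 10 = 3.00 × 10^8 PFU/mL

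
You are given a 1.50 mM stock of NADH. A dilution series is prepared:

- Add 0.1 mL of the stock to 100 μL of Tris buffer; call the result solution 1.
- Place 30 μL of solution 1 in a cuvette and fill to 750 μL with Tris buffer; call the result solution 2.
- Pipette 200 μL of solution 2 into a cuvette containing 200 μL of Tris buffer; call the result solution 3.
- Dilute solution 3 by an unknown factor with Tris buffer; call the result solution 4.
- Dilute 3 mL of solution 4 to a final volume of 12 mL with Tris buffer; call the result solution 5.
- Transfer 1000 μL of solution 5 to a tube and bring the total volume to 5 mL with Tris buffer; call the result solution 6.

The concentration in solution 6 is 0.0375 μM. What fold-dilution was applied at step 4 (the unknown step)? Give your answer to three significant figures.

20.0-fold

Step 1: 0.1 mL + 100 μL = 0.2 mL total → factor 0.2/0.1 = 2
Step 2: 30 μL brought to 750 μL → factor 750/30 = 25
Step 3: 200 μL + 200 μL = 400 μL total → factor 400/200 = 2
Step 4: unknown factor x
Step 5: 3 mL brought to 12 mL → factor 12/3 = 4
Step 6: 1000 μL brought to 5 mL → factor 5000/1000 = 5
Product of known-step factors = 2000
Overall factor = 1.50 mM / (0.0375 μM) = 40000
x = 40000 / 2000 = 20.0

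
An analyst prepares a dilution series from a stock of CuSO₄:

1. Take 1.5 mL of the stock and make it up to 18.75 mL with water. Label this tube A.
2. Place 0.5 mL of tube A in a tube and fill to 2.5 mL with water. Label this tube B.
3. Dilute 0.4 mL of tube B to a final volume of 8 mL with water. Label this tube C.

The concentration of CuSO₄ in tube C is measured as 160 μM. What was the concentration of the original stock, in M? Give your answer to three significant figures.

0.200 M

Step 1: 1.5 mL brought to 18.75 mL → factor 18.75/1.5 = 12.5
Step 2: 0.5 mL brought to 2.5 mL → factor 2.5/0.5 = 5
Step 3: 0.4 mL brought to 8 mL → factor 8/0.4 = 20
Overall dilution factor = 12.5 × 5 × 20 = 1250
Stock = 160 μM × 1250 = 2.000 × 10^5 μM = 0.200 M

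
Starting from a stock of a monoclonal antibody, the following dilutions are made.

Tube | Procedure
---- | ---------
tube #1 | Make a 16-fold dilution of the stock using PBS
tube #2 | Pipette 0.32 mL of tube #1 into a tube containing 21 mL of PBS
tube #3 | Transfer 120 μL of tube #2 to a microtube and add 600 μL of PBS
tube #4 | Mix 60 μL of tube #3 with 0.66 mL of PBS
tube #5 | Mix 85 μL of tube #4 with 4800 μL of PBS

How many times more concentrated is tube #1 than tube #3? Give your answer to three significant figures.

400

Step 1: 16-fold → factor 16
Step 2: 0.32 mL + 21 mL = 21.32 mL total → factor 21.32/0.32 = 66.625
Step 3: 120 μL + 600 μL = 720 μL total → factor 720/120 = 6
Dilution factor to tube #1 = 16; to tube #3 = 6396
[tube #1]/[tube #3] = (factor to tube #3)/(factor to tube #1) = 6396/16 = 400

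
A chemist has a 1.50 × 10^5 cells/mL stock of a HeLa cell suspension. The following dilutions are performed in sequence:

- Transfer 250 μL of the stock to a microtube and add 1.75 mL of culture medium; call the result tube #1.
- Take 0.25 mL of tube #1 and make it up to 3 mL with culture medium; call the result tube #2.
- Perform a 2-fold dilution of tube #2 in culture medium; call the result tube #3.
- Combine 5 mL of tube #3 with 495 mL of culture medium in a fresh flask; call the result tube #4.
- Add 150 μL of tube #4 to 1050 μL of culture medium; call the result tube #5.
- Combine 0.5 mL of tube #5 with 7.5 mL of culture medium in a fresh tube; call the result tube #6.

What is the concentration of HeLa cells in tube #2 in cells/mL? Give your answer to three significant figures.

Step 1: 250 μL + 1.75 mL = 2000 μL total → factor 2000/250 = 8
Step 2: 0.25 mL brought to 3 mL → factor 3/0.25 = 12
Dilution factor through tube #2 = 8 × 12 = 96
[tube #2] = 1.50 × 10^5 cells/mL / 96 = 1.56 × 10^3 cells/mL

1.56 × 10^3 cells/mL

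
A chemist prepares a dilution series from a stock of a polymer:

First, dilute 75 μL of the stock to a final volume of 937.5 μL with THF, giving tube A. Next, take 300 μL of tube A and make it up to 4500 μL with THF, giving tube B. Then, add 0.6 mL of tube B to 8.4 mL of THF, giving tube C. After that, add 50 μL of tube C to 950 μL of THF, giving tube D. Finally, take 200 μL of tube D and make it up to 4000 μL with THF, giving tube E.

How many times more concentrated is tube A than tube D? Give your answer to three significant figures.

4.50 × 10^3

Step 1: 75 μL brought to 937.5 μL → factor 937.5/75 = 12.5
Step 2: 300 μL brought to 4500 μL → factor 4500/300 = 15
Step 3: 0.6 mL + 8.4 mL = 9 mL total → factor 9/0.6 = 15
Step 4: 50 μL + 950 μL = 1000 μL total → factor 1000/50 = 20
Dilution factor to tube A = 12.5; to tube D = 56250
[tube A]/[tube D] = (factor to tube D)/(factor to tube A) = 56250/12.5 = 4.50 × 10^3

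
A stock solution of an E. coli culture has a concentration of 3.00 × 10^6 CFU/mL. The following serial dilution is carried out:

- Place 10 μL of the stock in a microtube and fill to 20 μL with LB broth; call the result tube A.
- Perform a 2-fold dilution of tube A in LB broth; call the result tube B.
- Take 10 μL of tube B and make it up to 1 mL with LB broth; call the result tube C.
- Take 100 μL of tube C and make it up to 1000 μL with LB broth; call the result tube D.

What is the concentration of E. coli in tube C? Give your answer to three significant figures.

Step 1: 10 μL brought to 20 μL → factor 20/10 = 2
Step 2: 2-fold → factor 2
Step 3: 10 μL brought to 1 mL → factor 1000/10 = 100
Dilution factor through tube C = 2 × 2 × 100 = 400
[tube C] = 3.00 × 10^6 CFU/mL / 400 = 7.50 × 10^3 CFU/mL

7.50 × 10^3 CFU/mL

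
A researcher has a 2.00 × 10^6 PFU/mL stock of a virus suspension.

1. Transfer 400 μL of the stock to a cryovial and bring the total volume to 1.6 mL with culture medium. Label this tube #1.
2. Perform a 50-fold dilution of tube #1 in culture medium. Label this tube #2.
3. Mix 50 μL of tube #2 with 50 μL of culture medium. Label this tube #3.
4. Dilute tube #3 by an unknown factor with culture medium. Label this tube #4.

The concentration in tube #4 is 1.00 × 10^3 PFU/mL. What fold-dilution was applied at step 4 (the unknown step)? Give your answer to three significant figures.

Step 1: 400 μL brought to 1.6 mL → factor 1600/400 = 4
Step 2: 50-fold → factor 50
Step 3: 50 μL + 50 μL = 100 μL total → factor 100/50 = 2
Step 4: unknown factor x
Product of known-step factors = 400
Overall factor = 2.00 × 10^6 PFU/mL / (1.00 × 10^3 PFU/mL) = 2000
x = 2000 / 400 = 5.00

5.00-fold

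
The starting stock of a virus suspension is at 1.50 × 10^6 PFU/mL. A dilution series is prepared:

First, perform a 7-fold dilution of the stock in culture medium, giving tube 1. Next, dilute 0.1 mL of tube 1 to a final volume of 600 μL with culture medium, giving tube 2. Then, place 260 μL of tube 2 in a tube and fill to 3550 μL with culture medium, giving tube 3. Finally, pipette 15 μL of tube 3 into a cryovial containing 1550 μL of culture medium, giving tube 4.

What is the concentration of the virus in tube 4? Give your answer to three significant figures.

25.1 PFU/mL

Step 1: 7-fold → factor 7
Step 2: 0.1 mL brought to 600 μL → factor 0.6/0.1 = 6
Step 3: 260 μL brought to 3550 μL → factor 3550/260 = 13.654
Step 4: 15 μL + 1550 μL = 1565 μL total → factor 1565/15 = 104.33
Overall dilution factor = 7 × 6 × 13.654 × 104.33 = 59831
Final = 1.50 × 10^6 PFU/mL / 59831 = 25.1 PFU/mL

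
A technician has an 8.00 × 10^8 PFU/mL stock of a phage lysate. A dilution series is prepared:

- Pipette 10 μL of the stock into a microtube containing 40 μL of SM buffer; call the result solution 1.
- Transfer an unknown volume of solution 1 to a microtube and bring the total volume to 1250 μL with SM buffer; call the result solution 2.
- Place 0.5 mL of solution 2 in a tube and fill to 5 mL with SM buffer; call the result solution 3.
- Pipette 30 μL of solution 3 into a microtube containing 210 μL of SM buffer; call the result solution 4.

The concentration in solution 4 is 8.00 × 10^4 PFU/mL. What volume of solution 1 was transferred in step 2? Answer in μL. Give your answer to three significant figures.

Step 1: 10 μL + 40 μL = 50 μL total → factor 50/10 = 5
Step 2: v brought to 1250 μL → factor = 1250 μL/v
Step 3: 0.5 mL brought to 5 mL → factor 5/0.5 = 10
Step 4: 30 μL + 210 μL = 240 μL total → factor 240/30 = 8
Product of known-step factors = 400
Overall factor = 8.00 × 10^8 PFU/mL / (8.00 × 10^4 PFU/mL) = 10000
Step-2 factor = 10000 / 400 = 25
v = 1250 μL / 25 = 50.0 μL

50.0 μL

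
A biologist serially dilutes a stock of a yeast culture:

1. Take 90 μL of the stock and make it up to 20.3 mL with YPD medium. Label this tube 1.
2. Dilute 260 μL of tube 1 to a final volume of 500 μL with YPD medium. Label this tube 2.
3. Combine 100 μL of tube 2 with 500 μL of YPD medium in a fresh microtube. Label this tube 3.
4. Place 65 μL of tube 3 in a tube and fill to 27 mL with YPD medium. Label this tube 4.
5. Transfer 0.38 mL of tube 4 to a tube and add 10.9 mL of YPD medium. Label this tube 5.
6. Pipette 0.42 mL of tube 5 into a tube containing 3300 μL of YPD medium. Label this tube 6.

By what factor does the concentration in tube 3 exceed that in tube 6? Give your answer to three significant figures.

Step 1: 90 μL brought to 20.3 mL → factor 20300/90 = 225.56
Step 2: 260 μL brought to 500 μL → factor 500/260 = 1.9231
Step 3: 100 μL + 500 μL = 600 μL total → factor 600/100 = 6
Step 4: 65 μL brought to 27 mL → factor 27000/65 = 415.38
Step 5: 0.38 mL + 10.9 mL = 11.28 mL total → factor 11.28/0.38 = 29.684
Step 6: 0.42 mL + 3300 μL = 3.72 mL total → factor 3.72/0.42 = 8.8571
Dilution factor to tube 3 = 2602.6; to tube 6 = 2.8423 × 10^8
[tube 3]/[tube 6] = (factor to tube 6)/(factor to tube 3) = 2.8423 × 10^8/2602.6 = 1.09 × 10^5

1.09 × 10^5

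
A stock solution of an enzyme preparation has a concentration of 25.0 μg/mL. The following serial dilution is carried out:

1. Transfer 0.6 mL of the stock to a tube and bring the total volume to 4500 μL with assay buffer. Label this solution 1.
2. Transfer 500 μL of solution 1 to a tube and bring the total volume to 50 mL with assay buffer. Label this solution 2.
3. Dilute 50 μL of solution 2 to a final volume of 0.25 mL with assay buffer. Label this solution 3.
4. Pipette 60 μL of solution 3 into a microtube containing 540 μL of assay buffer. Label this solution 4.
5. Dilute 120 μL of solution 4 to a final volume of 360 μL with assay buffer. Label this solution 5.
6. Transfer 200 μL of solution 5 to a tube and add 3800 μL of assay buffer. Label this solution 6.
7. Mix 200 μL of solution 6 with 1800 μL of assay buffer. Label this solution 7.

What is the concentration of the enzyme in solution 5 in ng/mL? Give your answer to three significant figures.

0.222 ng/mL

Step 1: 0.6 mL brought to 4500 μL → factor 4.5/0.6 = 7.5
Step 2: 500 μL brought to 50 mL → factor 50000/500 = 100
Step 3: 50 μL brought to 0.25 mL → factor 250/50 = 5
Step 4: 60 μL + 540 μL = 600 μL total → factor 600/60 = 10
Step 5: 120 μL brought to 360 μL → factor 360/120 = 3
Dilution factor through solution 5 = 7.5 × 100 × 5 × 10 × 3 = 1.125 × 10^5
[solution 5] = 25.0 μg/mL / 1.125 × 10^5 = 0.0002222 μg/mL = 0.222 ng/mL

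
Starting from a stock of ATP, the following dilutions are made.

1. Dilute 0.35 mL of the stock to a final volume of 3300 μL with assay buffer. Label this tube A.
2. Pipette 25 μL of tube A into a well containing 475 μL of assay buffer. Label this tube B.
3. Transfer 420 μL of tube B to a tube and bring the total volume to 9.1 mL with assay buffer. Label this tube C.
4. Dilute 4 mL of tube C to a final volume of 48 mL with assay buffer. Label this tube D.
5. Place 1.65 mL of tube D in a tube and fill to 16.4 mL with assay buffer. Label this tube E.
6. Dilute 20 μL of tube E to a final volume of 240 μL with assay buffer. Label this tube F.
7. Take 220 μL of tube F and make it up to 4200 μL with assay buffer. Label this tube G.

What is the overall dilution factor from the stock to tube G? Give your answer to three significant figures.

Step 1: 0.35 mL brought to 3300 μL → factor 3.3/0.35 = 9.4286
Step 2: 25 μL + 475 μL = 500 μL total → factor 500/25 = 20
Step 3: 420 μL brought to 9.1 mL → factor 9100/420 = 21.667
Step 4: 4 mL brought to 48 mL → factor 48/4 = 12
Step 5: 1.65 mL brought to 16.4 mL → factor 16.4/1.65 = 9.9394
Step 6: 20 μL brought to 240 μL → factor 240/20 = 12
Step 7: 220 μL brought to 4200 μL → factor 4200/220 = 19.091
Overall dilution factor = 9.4286 × 20 × 21.667 × 12 × 9.9394 × 12 × 19.091 = 1.1164 × 10^8

1.12 × 10^8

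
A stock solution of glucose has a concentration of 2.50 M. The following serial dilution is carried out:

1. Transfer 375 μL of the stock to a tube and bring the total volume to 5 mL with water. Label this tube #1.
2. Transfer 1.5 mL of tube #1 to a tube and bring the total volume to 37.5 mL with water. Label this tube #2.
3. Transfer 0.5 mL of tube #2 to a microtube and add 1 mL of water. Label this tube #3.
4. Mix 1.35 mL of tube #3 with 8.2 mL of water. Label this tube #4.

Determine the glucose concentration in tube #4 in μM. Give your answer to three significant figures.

353 μM

Step 1: 375 μL brought to 5 mL → factor 5000/375 = 13.333
Step 2: 1.5 mL brought to 37.5 mL → factor 37.5/1.5 = 25
Step 3: 0.5 mL + 1 mL = 1.5 mL total → factor 1.5/0.5 = 3
Step 4: 1.35 mL + 8.2 mL = 9.55 mL total → factor 9.55/1.35 = 7.0741
Overall dilution factor = 13.333 × 25 × 3 × 7.0741 = 7074.1
Final = 2.50 M / 7074.1 = 0.0003534 M = 353 μM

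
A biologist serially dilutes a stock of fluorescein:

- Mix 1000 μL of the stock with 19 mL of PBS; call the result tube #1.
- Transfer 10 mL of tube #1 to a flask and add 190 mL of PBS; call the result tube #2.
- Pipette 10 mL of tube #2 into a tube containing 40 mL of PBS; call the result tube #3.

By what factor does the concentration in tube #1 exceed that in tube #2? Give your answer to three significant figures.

20.0

Step 1: 1000 μL + 19 mL = 20000 μL total → factor 20000/1000 = 20
Step 2: 10 mL + 190 mL = 200 mL total → factor 200/10 = 20
Dilution factor to tube #1 = 20; to tube #2 = 400
[tube #1]/[tube #2] = (factor to tube #2)/(factor to tube #1) = 400/20 = 20.0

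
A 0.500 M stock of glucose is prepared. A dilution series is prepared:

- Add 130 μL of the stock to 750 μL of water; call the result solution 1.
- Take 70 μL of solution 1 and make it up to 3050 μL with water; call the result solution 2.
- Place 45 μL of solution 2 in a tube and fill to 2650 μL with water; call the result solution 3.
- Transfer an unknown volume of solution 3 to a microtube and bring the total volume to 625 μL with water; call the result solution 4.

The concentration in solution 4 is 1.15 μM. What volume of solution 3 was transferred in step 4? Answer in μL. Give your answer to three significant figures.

25.0 μL

Step 1: 130 μL + 750 μL = 880 μL total → factor 880/130 = 6.7692
Step 2: 70 μL brought to 3050 μL → factor 3050/70 = 43.571
Step 3: 45 μL brought to 2650 μL → factor 2650/45 = 58.889
Step 4: v brought to 625 μL → factor = 625 μL/v
Product of known-step factors = 17369
Overall factor = 0.500 M / (1.15 μM) = 4.3478 × 10^5
Step-4 factor = 4.3478 × 10^5 / 17369 = 25.032
v = 625 μL / 25.032 = 25.0 μL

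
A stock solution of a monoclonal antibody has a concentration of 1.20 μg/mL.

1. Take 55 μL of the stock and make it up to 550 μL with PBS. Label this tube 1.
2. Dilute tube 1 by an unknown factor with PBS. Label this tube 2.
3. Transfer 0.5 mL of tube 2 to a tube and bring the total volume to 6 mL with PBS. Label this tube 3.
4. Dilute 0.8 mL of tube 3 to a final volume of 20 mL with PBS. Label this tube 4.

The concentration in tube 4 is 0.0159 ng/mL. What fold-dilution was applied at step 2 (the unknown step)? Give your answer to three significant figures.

25.2-fold

Step 1: 55 μL brought to 550 μL → factor 550/55 = 10
Step 2: unknown factor x
Step 3: 0.5 mL brought to 6 mL → factor 6/0.5 = 12
Step 4: 0.8 mL brought to 20 mL → factor 20/0.8 = 25
Product of known-step factors = 3000
Overall factor = 1.20 μg/mL / (0.0159 ng/mL) = 75472
x = 75472 / 3000 = 25.2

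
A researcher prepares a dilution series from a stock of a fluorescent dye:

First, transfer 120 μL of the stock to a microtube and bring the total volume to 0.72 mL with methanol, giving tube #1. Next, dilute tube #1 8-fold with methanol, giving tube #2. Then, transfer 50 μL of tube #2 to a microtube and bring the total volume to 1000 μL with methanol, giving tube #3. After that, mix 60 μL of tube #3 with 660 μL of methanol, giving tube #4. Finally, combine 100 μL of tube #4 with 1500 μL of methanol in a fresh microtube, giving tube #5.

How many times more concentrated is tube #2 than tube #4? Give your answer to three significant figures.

240

Step 1: 120 μL brought to 0.72 mL → factor 720/120 = 6
Step 2: 8-fold → factor 8
Step 3: 50 μL brought to 1000 μL → factor 1000/50 = 20
Step 4: 60 μL + 660 μL = 720 μL total → factor 720/60 = 12
Dilution factor to tube #2 = 48; to tube #4 = 11520
[tube #2]/[tube #4] = (factor to tube #4)/(factor to tube #2) = 11520/48 = 240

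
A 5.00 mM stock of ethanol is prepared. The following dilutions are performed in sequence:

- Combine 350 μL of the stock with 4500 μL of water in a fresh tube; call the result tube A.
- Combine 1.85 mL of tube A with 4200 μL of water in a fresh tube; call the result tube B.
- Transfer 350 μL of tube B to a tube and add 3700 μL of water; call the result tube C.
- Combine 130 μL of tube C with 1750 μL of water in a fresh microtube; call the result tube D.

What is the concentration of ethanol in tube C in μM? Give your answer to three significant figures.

Step 1: 350 μL + 4500 μL = 4850 μL total → factor 4850/350 = 13.857
Step 2: 1.85 mL + 4200 μL = 6.05 mL total → factor 6.05/1.85 = 3.2703
Step 3: 350 μL + 3700 μL = 4050 μL total → factor 4050/350 = 11.571
Dilution factor through tube C = 13.857 × 3.2703 × 11.571 = 524.38
[tube C] = 5.00 mM / 524.38 = 0.009535 mM = 9.54 μM

9.54 μM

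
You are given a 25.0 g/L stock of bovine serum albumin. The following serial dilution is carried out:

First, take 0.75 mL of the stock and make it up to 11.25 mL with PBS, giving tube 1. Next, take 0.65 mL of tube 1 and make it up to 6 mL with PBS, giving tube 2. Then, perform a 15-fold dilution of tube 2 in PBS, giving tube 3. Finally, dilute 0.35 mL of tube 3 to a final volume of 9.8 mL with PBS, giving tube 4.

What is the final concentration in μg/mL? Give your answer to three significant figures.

Step 1: 0.75 mL brought to 11.25 mL → factor 11.25/0.75 = 15
Step 2: 0.65 mL brought to 6 mL → factor 6/0.65 = 9.2308
Step 3: 15-fold → factor 15
Step 4: 0.35 mL brought to 9.8 mL → factor 9.8/0.35 = 28
Overall dilution factor = 15 × 9.2308 × 15 × 28 = 58154
Final = 25.0 g/L / 58154 = 0.0004299 g/L = 0.430 μg/mL

0.430 μg/mL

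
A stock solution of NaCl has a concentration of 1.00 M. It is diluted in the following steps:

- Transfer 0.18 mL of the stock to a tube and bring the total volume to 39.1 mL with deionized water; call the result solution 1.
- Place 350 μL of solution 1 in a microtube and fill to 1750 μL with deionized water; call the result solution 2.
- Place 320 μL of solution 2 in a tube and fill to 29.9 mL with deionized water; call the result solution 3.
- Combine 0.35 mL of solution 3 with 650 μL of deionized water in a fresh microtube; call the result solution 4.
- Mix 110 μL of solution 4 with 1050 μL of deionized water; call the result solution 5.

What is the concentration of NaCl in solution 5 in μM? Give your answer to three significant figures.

0.327 μM

Step 1: 0.18 mL brought to 39.1 mL → factor 39.1/0.18 = 217.22
Step 2: 350 μL brought to 1750 μL → factor 1750/350 = 5
Step 3: 320 μL brought to 29.9 mL → factor 29900/320 = 93.438
Step 4: 0.35 mL + 650 μL = 1 mL total → factor 1/0.35 = 2.8571
Step 5: 110 μL + 1050 μL = 1160 μL total → factor 1160/110 = 10.545
Overall dilution factor = 217.22 × 5 × 93.438 × 2.8571 × 10.545 = 3.0577 × 10^6
Final = 1.00 M / 3.0577 × 10^6 = 3.270 × 10^-7 M = 0.327 μM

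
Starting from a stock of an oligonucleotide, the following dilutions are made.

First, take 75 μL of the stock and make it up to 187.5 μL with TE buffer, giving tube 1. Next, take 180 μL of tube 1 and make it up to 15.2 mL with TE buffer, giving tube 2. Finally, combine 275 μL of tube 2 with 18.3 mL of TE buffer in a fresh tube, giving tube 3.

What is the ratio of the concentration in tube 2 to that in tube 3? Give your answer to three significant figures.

67.5

Step 1: 75 μL brought to 187.5 μL → factor 187.5/75 = 2.5
Step 2: 180 μL brought to 15.2 mL → factor 15200/180 = 84.444
Step 3: 275 μL + 18.3 mL = 18575 μL total → factor 18575/275 = 67.545
Dilution factor to tube 2 = 211.11; to tube 3 = 14260
[tube 2]/[tube 3] = (factor to tube 3)/(factor to tube 2) = 14260/211.11 = 67.5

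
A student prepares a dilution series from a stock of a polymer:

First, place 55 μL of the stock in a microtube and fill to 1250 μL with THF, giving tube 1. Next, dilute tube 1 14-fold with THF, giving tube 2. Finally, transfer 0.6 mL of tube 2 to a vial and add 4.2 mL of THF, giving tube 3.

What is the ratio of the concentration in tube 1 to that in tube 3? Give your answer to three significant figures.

Step 1: 55 μL brought to 1250 μL → factor 1250/55 = 22.727
Step 2: 14-fold → factor 14
Step 3: 0.6 mL + 4.2 mL = 4.8 mL total → factor 4.8/0.6 = 8
Dilution factor to tube 1 = 22.727; to tube 3 = 2545.5
[tube 1]/[tube 3] = (factor to tube 3)/(factor to tube 1) = 2545.5/22.727 = 112

112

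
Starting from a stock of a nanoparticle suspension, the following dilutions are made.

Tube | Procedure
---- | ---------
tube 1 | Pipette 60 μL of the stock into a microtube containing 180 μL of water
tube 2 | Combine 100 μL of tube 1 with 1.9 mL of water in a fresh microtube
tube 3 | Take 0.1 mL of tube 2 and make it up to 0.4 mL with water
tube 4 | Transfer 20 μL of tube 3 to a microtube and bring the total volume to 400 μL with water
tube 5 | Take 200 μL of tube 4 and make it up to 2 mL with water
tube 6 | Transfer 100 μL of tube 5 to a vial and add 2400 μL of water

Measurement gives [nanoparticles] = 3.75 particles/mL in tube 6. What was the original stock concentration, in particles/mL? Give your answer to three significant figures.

Step 1: 60 μL + 180 μL = 240 μL total → factor 240/60 = 4
Step 2: 100 μL + 1.9 mL = 2000 μL total → factor 2000/100 = 20
Step 3: 0.1 mL brought to 0.4 mL → factor 0.4/0.1 = 4
Step 4: 20 μL brought to 400 μL → factor 400/20 = 20
Step 5: 200 μL brought to 2 mL → factor 2000/200 = 10
Step 6: 100 μL + 2400 μL = 2500 μL total → factor 2500/100 = 25
Overall dilution factor = 4 × 20 × 4 × 20 × 10 × 25 = 1.6 × 10^6
Stock = 3.75 particles/mL × 1.6 × 10^6 = 6.00 × 10^6 particles/mL

6.00 × 10^6 particles/mL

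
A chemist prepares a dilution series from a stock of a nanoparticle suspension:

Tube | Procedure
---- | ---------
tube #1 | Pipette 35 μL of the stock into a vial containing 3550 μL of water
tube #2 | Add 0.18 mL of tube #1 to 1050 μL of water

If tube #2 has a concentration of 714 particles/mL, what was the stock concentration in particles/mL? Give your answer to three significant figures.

5.00 × 10^5 particles/mL

Step 1: 35 μL + 3550 μL = 3585 μL total → factor 3585/35 = 102.43
Step 2: 0.18 mL + 1050 μL = 1.23 mL total → factor 1.23/0.18 = 6.8333
Overall dilution factor = 102.43 × 6.8333 = 699.93
Stock = 714 particles/mL × 699.93 = 5.00 × 10^5 particles/mL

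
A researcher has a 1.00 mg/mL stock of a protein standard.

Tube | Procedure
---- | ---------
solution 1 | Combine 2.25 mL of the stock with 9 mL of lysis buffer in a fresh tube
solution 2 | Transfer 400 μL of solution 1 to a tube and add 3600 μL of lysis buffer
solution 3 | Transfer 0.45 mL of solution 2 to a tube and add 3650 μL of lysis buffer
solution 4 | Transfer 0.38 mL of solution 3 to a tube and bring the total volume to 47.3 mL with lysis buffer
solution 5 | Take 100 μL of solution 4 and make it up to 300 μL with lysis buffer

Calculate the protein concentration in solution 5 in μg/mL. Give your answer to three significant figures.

Step 1: 2.25 mL + 9 mL = 11.25 mL total → factor 11.25/2.25 = 5
Step 2: 400 μL + 3600 μL = 4000 μL total → factor 4000/400 = 10
Step 3: 0.45 mL + 3650 μL = 4.1 mL total → factor 4.1/0.45 = 9.1111
Step 4: 0.38 mL brought to 47.3 mL → factor 47.3/0.38 = 124.47
Step 5: 100 μL brought to 300 μL → factor 300/100 = 3
Dilution factor through solution 5 = 5 × 10 × 9.1111 × 124.47 × 3 = 1.7011 × 10^5
[solution 5] = 1.00 mg/mL / 1.7011 × 10^5 = 5.878 × 10^-6 mg/mL = 0.00588 μg/mL

0.00588 μg/mL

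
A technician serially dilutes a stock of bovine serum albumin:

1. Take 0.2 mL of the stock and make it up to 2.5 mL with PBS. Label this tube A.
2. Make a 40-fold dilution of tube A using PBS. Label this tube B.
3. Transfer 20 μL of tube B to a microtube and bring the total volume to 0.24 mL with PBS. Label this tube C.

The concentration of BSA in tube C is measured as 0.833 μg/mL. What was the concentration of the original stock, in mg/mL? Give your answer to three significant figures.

Step 1: 0.2 mL brought to 2.5 mL → factor 2.5/0.2 = 12.5
Step 2: 40-fold → factor 40
Step 3: 20 μL brought to 0.24 mL → factor 240/20 = 12
Overall dilution factor = 12.5 × 40 × 12 = 6000
Stock = 0.833 μg/mL × 6000 = 4998 μg/mL = 5.00 mg/mL

5.00 mg/mL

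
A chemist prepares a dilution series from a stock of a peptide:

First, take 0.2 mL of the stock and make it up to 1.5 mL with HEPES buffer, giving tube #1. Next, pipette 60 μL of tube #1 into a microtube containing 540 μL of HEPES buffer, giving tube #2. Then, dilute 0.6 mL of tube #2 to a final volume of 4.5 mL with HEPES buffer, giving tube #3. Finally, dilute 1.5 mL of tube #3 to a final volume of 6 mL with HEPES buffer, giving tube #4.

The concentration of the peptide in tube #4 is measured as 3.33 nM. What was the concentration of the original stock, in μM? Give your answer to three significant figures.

Step 1: 0.2 mL brought to 1.5 mL → factor 1.5/0.2 = 7.5
Step 2: 60 μL + 540 μL = 600 μL total → factor 600/60 = 10
Step 3: 0.6 mL brought to 4.5 mL → factor 4.5/0.6 = 7.5
Step 4: 1.5 mL brought to 6 mL → factor 6/1.5 = 4
Overall dilution factor = 7.5 × 10 × 7.5 × 4 = 2250
Stock = 3.33 nM × 2250 = 7492 nM = 7.49 μM

7.49 μM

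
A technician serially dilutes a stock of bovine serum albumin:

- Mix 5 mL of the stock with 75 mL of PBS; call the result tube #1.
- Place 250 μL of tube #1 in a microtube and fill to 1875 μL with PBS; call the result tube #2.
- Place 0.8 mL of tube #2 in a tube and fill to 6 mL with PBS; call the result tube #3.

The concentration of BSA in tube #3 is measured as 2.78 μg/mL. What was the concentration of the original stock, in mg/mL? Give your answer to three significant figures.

Step 1: 5 mL + 75 mL = 80 mL total → factor 80/5 = 16
Step 2: 250 μL brought to 1875 μL → factor 1875/250 = 7.5
Step 3: 0.8 mL brought to 6 mL → factor 6/0.8 = 7.5
Overall dilution factor = 16 × 7.5 × 7.5 = 900
Stock = 2.78 μg/mL × 900 = 2502 μg/mL = 2.50 mg/mL

2.50 mg/mL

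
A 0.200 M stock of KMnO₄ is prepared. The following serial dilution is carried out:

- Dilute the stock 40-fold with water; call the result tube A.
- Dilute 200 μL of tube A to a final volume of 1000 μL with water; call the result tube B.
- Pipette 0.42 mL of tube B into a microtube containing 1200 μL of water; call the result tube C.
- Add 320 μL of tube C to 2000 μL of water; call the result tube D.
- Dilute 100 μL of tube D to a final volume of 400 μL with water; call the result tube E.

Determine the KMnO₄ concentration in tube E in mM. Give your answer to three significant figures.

0.00894 mM

Step 1: 40-fold → factor 40
Step 2: 200 μL brought to 1000 μL → factor 1000/200 = 5
Step 3: 0.42 mL + 1200 μL = 1.62 mL total → factor 1.62/0.42 = 3.8571
Step 4: 320 μL + 2000 μL = 2320 μL total → factor 2320/320 = 7.25
Step 5: 100 μL brought to 400 μL → factor 400/100 = 4
Overall dilution factor = 40 × 5 × 3.8571 × 7.25 × 4 = 22371
Final = 0.200 M / 22371 = 8.940 × 10^-6 M = 0.00894 mM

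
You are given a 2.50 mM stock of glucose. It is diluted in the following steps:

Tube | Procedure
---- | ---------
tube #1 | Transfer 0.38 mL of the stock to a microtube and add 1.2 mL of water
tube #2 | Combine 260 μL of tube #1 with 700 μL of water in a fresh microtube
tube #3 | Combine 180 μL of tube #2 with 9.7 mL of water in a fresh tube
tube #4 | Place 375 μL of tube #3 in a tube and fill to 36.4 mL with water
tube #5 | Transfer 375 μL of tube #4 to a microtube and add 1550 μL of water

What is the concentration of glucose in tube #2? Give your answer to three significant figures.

0.163 mM

Step 1: 0.38 mL + 1.2 mL = 1.58 mL total → factor 1.58/0.38 = 4.1579
Step 2: 260 μL + 700 μL = 960 μL total → factor 960/260 = 3.6923
Dilution factor through tube #2 = 4.1579 × 3.6923 = 15.352
[tube #2] = 2.50 mM / 15.352 = 0.163 mM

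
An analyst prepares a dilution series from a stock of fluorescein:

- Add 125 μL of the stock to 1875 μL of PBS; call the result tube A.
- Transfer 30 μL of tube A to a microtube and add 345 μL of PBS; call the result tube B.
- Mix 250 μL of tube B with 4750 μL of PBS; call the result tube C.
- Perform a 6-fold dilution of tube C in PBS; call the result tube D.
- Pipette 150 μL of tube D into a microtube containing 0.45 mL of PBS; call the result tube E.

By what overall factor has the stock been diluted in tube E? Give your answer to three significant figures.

9.60 × 10^4

Step 1: 125 μL + 1875 μL = 2000 μL total → factor 2000/125 = 16
Step 2: 30 μL + 345 μL = 375 μL total → factor 375/30 = 12.5
Step 3: 250 μL + 4750 μL = 5000 μL total → factor 5000/250 = 20
Step 4: 6-fold → factor 6
Step 5: 150 μL + 0.45 mL = 600 μL total → factor 600/150 = 4
Overall dilution factor = 16 × 12.5 × 20 × 6 × 4 = 96000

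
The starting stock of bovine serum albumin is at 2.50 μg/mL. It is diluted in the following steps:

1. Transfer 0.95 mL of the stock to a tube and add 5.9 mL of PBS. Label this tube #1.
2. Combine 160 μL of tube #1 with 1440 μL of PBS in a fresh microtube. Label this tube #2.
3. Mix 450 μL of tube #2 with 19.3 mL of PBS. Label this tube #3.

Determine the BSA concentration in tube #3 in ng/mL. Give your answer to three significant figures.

Step 1: 0.95 mL + 5.9 mL = 6.85 mL total → factor 6.85/0.95 = 7.2105
Step 2: 160 μL + 1440 μL = 1600 μL total → factor 1600/160 = 10
Step 3: 450 μL + 19.3 mL = 19750 μL total → factor 19750/450 = 43.889
Overall dilution factor = 7.2105 × 10 × 43.889 = 3164.6
Final = 2.50 μg/mL / 3164.6 = 0.0007900 μg/mL = 0.790 ng/mL

0.790 ng/mL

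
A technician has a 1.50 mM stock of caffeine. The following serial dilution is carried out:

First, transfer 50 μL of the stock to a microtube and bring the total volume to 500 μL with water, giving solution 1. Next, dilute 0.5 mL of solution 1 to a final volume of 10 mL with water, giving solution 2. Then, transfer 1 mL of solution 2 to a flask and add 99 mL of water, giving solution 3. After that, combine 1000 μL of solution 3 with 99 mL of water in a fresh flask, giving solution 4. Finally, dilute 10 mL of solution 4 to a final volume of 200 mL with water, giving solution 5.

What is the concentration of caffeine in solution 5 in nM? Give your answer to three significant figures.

0.0375 nM

Step 1: 50 μL brought to 500 μL → factor 500/50 = 10
Step 2: 0.5 mL brought to 10 mL → factor 10/0.5 = 20
Step 3: 1 mL + 99 mL = 100 mL total → factor 100/1 = 100
Step 4: 1000 μL + 99 mL = 1 × 10^5 μL total → factor 1 × 10^5/1000 = 100
Step 5: 10 mL brought to 200 mL → factor 200/10 = 20
Overall dilution factor = 10 × 20 × 100 × 100 × 20 = 4 × 10^7
Final = 1.50 mM / 4 × 10^7 = 3.750 × 10^-8 mM = 0.0375 nM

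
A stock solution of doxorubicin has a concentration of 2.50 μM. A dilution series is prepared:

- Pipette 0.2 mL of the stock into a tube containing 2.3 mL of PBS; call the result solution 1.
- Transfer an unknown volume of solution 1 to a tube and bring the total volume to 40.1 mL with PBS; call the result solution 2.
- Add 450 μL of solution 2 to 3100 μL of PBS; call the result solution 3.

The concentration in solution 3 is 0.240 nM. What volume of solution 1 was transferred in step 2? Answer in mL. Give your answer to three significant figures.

0.380 mL

Step 1: 0.2 mL + 2.3 mL = 2.5 mL total → factor 2.5/0.2 = 12.5
Step 2: v brought to 40.1 mL → factor = 40.1 mL/v
Step 3: 450 μL + 3100 μL = 3550 μL total → factor 3550/450 = 7.8889
Product of known-step factors = 98.611
Overall factor = 2.50 μM / (0.240 nM) = 10417
Step-2 factor = 10417 / 98.611 = 105.63
v = 40.1 mL / 105.63 = 0.380 mL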